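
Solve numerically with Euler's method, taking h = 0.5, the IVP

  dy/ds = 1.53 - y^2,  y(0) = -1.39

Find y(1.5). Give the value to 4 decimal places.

-3.5145

Euler: y_{n+1} = y_n + h·f(s_n, y_n).
s=0.000000, y=-1.390000: f=-0.402100 → y ← -1.390000 + 0.5·(-0.402100) = -1.591050
s=0.500000, y=-1.591050: f=-1.001440 → y ← -1.591050 + 0.5·(-1.001440) = -2.091770
s=1.000000, y=-2.091770: f=-2.845502 → y ← -2.091770 + 0.5·(-2.845502) = -3.514521
y(1.5) ≈ -3.5145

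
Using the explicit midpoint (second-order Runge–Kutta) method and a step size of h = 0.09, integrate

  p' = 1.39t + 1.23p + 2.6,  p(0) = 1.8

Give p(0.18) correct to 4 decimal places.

2.7917

Midpoint: k1 = f(t_n, p_n); k2 = f(t_n + h/2, p_n + (h/2)·k1); p_{n+1} = p_n + h·k2.
t=0.000000, p=1.800000:
  k1 = f(0.000000, 1.800000) = 4.814000
  k2 = f(0.045000, 2.016630) = 5.143005
  p ← 1.800000 + 0.09·5.143005 = 2.262870
t=0.090000, p=2.262870:
  k1 = f(0.090000, 2.262870) = 5.508431
  k2 = f(0.135000, 2.510750) = 5.875872
  p ← 2.262870 + 0.09·5.875872 = 2.791699
p(0.18) ≈ 2.7917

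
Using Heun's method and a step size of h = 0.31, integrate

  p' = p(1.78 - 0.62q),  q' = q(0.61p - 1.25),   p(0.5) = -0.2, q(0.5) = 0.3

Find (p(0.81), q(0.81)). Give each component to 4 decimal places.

-0.3269, 0.1979

Heun on (p,q): k1 = f(x_n, state_n); k2 = f(x_n + h, state_n + h·k1); state_{n+1} = state_n + (h/2)·(k1 + k2).
0.500000: (-0.200000, 0.300000)
  k1 = (-0.318800, -0.411600)
  predictor → (-0.298828, 0.172404)
  k2 = (-0.499972, -0.246932)
  → (-0.326910, 0.197928)
(p(0.81), q(0.81)) ≈ (-0.3269, 0.1979)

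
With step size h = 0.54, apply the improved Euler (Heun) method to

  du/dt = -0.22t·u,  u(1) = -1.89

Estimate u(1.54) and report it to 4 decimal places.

Heun: k1 = f(t_n, u_n); k2 = f(t_n + h, u_n + h·k1); u_{n+1} = u_n + (h/2)·(k1 + k2).
t=1.000000, u=-1.890000:
  k1 = f(1.000000, -1.890000) = 0.415800
  k2 = f(1.540000, -1.665468) = 0.564261
  u ← -1.890000 + (0.54/2)·(0.415800 + 0.564261) = -1.625384
u(1.54) ≈ -1.6254

-1.6254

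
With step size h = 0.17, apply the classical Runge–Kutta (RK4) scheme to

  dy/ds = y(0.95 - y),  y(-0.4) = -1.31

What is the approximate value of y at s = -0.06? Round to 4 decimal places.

RK4: k1 = f(s_n, y_n); k2 = f(s_n + h/2, y_n + (h/2)·k1); k3 = f(s_n + h/2, y_n + (h/2)·k2); k4 = f(s_n + h, y_n + h·k3); y_{n+1} = y_n + (h/6)·(k1 + 2k2 + 2k3 + k4).
s=-0.400000, y=-1.310000:
  k1 = f(-0.400000, -1.310000) = -2.960600
  k2 = f(-0.315000, -1.561651) = -3.922322
  k3 = f(-0.315000, -1.643397) = -4.261983
  k4 = f(-0.230000, -2.034537) = -6.072151
  y ← -1.310000 + (0.17/6)·(k1 + 2k2 + 2k3 + k4) = -2.029705
s=-0.230000, y=-2.029705:
  k1 = f(-0.230000, -2.029705) = -6.047923
  k2 = f(-0.145000, -2.543779) = -8.887400
  k3 = f(-0.145000, -2.785134) = -10.402850
  k4 = f(-0.060000, -3.798190) = -18.034525
  y ← -2.029705 + (0.17/6)·(k1 + 2k2 + 2k3 + k4) = -3.805155
y(-0.06) ≈ -3.8052

-3.8052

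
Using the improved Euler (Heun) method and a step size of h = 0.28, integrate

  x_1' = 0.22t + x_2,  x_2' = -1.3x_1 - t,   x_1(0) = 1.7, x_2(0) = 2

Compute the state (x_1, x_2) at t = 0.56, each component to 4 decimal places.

Heun on (x_1,x_2): k1 = f(t_n, state_n); k2 = f(t_n + h, state_n + h·k1); state_{n+1} = state_n + (h/2)·(k1 + k2).
0.000000: (1.700000, 2.000000)
  k1 = (2.000000, -2.210000)
  predictor → (2.260000, 1.381200)
  k2 = (1.442800, -3.218000)
  → (2.181992, 1.240080)
0.280000: (2.181992, 1.240080)
  k1 = (1.301680, -3.116590)
  predictor → (2.546462, 0.367435)
  k2 = (0.490635, -3.870401)
  → (2.432916, 0.261901)
(x_1(0.56), x_2(0.56)) ≈ (2.4329, 0.2619)

2.4329, 0.2619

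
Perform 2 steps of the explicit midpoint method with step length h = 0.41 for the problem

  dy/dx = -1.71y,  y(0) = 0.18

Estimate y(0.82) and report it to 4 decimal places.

0.0534

Midpoint: k1 = f(x_n, y_n); k2 = f(x_n + h/2, y_n + (h/2)·k1); y_{n+1} = y_n + h·k2.
x=0.000000, y=0.180000:
  k1 = f(0.000000, 0.180000) = -0.307800
  k2 = f(0.205000, 0.116901) = -0.199901
  y ← 0.180000 + 0.41·(-0.199901) = 0.098041
x=0.410000, y=0.098041:
  k1 = f(0.410000, 0.098041) = -0.167650
  k2 = f(0.615000, 0.063673) = -0.108880
  y ← 0.098041 + 0.41·(-0.108880) = 0.053400
y(0.82) ≈ 0.0534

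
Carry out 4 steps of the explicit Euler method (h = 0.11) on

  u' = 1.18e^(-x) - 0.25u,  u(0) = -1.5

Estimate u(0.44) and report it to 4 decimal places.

Euler: u_{n+1} = u_n + h·f(x_n, u_n).
x=0.000000, u=-1.500000: f=1.555000 → u ← -1.500000 + 0.11·1.555000 = -1.328950
x=0.110000, u=-1.328950: f=1.389322 → u ← -1.328950 + 0.11·1.389322 = -1.176125
x=0.220000, u=-1.176125: f=1.241003 → u ← -1.176125 + 0.11·1.241003 = -1.039614
x=0.330000, u=-1.039614: f=1.108234 → u ← -1.039614 + 0.11·1.108234 = -0.917709
u(0.44) ≈ -0.9177

-0.9177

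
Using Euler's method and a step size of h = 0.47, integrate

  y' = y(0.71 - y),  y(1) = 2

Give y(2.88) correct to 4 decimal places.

Euler: y_{n+1} = y_n + h·f(s_n, y_n).
s=1.000000, y=2.000000: f=-2.580000 → y ← 2.000000 + 0.47·(-2.580000) = 0.787400
s=1.470000, y=0.787400: f=-0.060945 → y ← 0.787400 + 0.47·(-0.060945) = 0.758756
s=1.940000, y=0.758756: f=-0.036994 → y ← 0.758756 + 0.47·(-0.036994) = 0.741369
s=2.410000, y=0.741369: f=-0.023256 → y ← 0.741369 + 0.47·(-0.023256) = 0.730439
y(2.88) ≈ 0.7304

0.7304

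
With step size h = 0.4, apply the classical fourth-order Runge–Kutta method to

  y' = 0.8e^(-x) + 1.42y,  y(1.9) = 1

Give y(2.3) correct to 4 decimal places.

1.8183

RK4: k1 = f(x_n, y_n); k2 = f(x_n + h/2, y_n + (h/2)·k1); k3 = f(x_n + h/2, y_n + (h/2)·k2); k4 = f(x_n + h, y_n + h·k3); y_{n+1} = y_n + (h/6)·(k1 + 2k2 + 2k3 + k4).
x=1.900000, y=1.000000:
  k1 = f(1.900000, 1.000000) = 1.539655
  k2 = f(2.100000, 1.307931) = 1.955227
  k3 = f(2.100000, 1.391045) = 2.073250
  k4 = f(2.300000, 1.829300) = 2.677813
  y ← 1.000000 + (0.4/6)·(k1 + 2k2 + 2k3 + k4) = 1.818295
y(2.3) ≈ 1.8183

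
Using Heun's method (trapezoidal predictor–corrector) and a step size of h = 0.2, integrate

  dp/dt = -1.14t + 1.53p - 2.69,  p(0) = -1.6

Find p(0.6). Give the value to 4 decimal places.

-6.8277

Heun: k1 = f(t_n, p_n); k2 = f(t_n + h, p_n + h·k1); p_{n+1} = p_n + (h/2)·(k1 + k2).
t=0.000000, p=-1.600000:
  k1 = f(0.000000, -1.600000) = -5.138000
  k2 = f(0.200000, -2.627600) = -6.938228
  p ← -1.600000 + (0.2/2)·(-5.138000 + (-6.938228)) = -2.807623
t=0.200000, p=-2.807623:
  k1 = f(0.200000, -2.807623) = -7.213663
  k2 = f(0.400000, -4.250355) = -9.649044
  p ← -2.807623 + (0.2/2)·(-7.213663 + (-9.649044)) = -4.493893
t=0.400000, p=-4.493893:
  k1 = f(0.400000, -4.493893) = -10.021657
  k2 = f(0.600000, -6.498225) = -13.316284
  p ← -4.493893 + (0.2/2)·(-10.021657 + (-13.316284)) = -6.827688
p(0.6) ≈ -6.8277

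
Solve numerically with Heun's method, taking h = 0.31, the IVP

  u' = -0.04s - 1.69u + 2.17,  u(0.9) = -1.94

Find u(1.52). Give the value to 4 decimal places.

Heun: k1 = f(s_n, u_n); k2 = f(s_n + h, u_n + h·k1); u_{n+1} = u_n + (h/2)·(k1 + k2).
s=0.900000, u=-1.940000:
  k1 = f(0.900000, -1.940000) = 5.412600
  k2 = f(1.210000, -0.262094) = 2.564539
  u ← -1.940000 + (0.31/2)·(5.412600 + 2.564539) = -0.703543
s=1.210000, u=-0.703543:
  k1 = f(1.210000, -0.703543) = 3.310588
  k2 = f(1.520000, 0.322739) = 1.563771
  u ← -0.703543 + (0.31/2)·(3.310588 + 1.563771) = 0.051982
u(1.52) ≈ 0.0520

0.0520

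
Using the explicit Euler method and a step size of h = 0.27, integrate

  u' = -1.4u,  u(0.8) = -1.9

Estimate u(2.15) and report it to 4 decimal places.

-0.1769

Euler: u_{n+1} = u_n + h·f(t_n, u_n).
t=0.800000, u=-1.900000: f=2.660000 → u ← -1.900000 + 0.27·2.660000 = -1.181800
t=1.070000, u=-1.181800: f=1.654520 → u ← -1.181800 + 0.27·1.654520 = -0.735080
t=1.340000, u=-0.735080: f=1.029111 → u ← -0.735080 + 0.27·1.029111 = -0.457220
t=1.610000, u=-0.457220: f=0.640107 → u ← -0.457220 + 0.27·0.640107 = -0.284391
t=1.880000, u=-0.284391: f=0.398147 → u ← -0.284391 + 0.27·0.398147 = -0.176891
u(2.15) ≈ -0.1769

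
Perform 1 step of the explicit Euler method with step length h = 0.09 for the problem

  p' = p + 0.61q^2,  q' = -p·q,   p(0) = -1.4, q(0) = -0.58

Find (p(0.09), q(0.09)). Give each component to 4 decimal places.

Euler on (p,q): p_{n+1} = p_n + h·p', q_{n+1} = q_n + h·q'.
0.000000: (-1.400000, -0.580000); f=(-1.194796, -0.812000) → (-1.507532, -0.653080)
(p(0.09), q(0.09)) ≈ (-1.5075, -0.6531)

-1.5075, -0.6531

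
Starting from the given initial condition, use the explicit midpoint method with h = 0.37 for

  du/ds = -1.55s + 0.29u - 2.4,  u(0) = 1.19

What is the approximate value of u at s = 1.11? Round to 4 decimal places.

Midpoint: k1 = f(s_n, u_n); k2 = f(s_n + h/2, u_n + (h/2)·k1); u_{n+1} = u_n + h·k2.
s=0.000000, u=1.190000:
  k1 = f(0.000000, 1.190000) = -2.054900
  k2 = f(0.185000, 0.809843) = -2.451895
  u ← 1.190000 + 0.37·(-2.451895) = 0.282799
s=0.370000, u=0.282799:
  k1 = f(0.370000, 0.282799) = -2.891488
  k2 = f(0.555000, -0.252127) = -3.333367
  u ← 0.282799 + 0.37·(-3.333367) = -0.950547
s=0.740000, u=-0.950547:
  k1 = f(0.740000, -0.950547) = -3.822659
  k2 = f(0.925000, -1.657739) = -4.314494
  u ← -0.950547 + 0.37·(-4.314494) = -2.546910
u(1.11) ≈ -2.5469

-2.5469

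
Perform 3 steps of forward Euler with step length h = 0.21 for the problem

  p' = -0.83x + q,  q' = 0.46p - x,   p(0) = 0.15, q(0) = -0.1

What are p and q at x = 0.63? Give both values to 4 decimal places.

-0.0234, -0.1982

Euler on (p,q): p_{n+1} = p_n + h·p', q_{n+1} = q_n + h·q'.
0.000000: (0.150000, -0.100000); f=(-0.100000, 0.069000) → (0.129000, -0.085510)
0.210000: (0.129000, -0.085510); f=(-0.259810, -0.150660) → (0.074440, -0.117149)
0.420000: (0.074440, -0.117149); f=(-0.465749, -0.385758) → (-0.023367, -0.198158)
(p(0.63), q(0.63)) ≈ (-0.0234, -0.1982)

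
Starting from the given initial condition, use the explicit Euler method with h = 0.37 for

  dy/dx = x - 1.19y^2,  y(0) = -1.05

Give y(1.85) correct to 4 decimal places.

Euler: y_{n+1} = y_n + h·f(x_n, y_n).
x=0.000000, y=-1.050000: f=-1.311975 → y ← -1.050000 + 0.37·(-1.311975) = -1.535431
x=0.370000, y=-1.535431: f=-2.435482 → y ← -1.535431 + 0.37·(-2.435482) = -2.436559
x=0.740000, y=-2.436559: f=-6.324815 → y ← -2.436559 + 0.37·(-6.324815) = -4.776741
x=1.110000, y=-4.776741: f=-26.042528 → y ← -4.776741 + 0.37·(-26.042528) = -14.412476
x=1.480000, y=-14.412476: f=-245.706165 → y ← -14.412476 + 0.37·(-245.706165) = -105.323757
y(1.85) ≈ -105.3238

-105.3238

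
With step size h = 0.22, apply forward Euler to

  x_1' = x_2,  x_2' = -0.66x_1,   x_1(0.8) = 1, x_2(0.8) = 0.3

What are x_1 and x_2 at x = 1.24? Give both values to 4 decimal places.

Euler on (x_1,x_2): x_1_{n+1} = x_1_n + h·x_1', x_2_{n+1} = x_2_n + h·x_2'.
0.800000: (1.000000, 0.300000); f=(0.300000, -0.660000) → (1.066000, 0.154800)
1.020000: (1.066000, 0.154800); f=(0.154800, -0.703560) → (1.100056, 0.000017)
(x_1(1.24), x_2(1.24)) ≈ (1.1001, 0.0000)

1.1001, 0.0000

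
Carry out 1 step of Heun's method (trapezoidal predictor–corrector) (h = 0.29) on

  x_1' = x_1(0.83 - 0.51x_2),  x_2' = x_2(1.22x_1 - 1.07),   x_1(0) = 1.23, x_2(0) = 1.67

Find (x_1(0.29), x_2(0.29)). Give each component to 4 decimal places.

1.2034, 1.8890

Heun on (x_1,x_2): k1 = f(t_n, state_n); k2 = f(t_n + h, state_n + h·k1); state_{n+1} = state_n + (h/2)·(k1 + k2).
0.000000: (1.230000, 1.670000)
  k1 = (-0.026691, 0.719102)
  predictor → (1.222260, 1.878540)
  k2 = (-0.156517, 0.791160)
  → (1.203435, 1.888988)
(x_1(0.29), x_2(0.29)) ≈ (1.2034, 1.8890)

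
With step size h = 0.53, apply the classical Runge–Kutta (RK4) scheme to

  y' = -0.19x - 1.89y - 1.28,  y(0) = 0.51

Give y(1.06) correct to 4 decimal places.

RK4: k1 = f(x_n, y_n); k2 = f(x_n + h/2, y_n + (h/2)·k1); k3 = f(x_n + h/2, y_n + (h/2)·k2); k4 = f(x_n + h, y_n + h·k3); y_{n+1} = y_n + (h/6)·(k1 + 2k2 + 2k3 + k4).
x=0.000000, y=0.510000:
  k1 = f(0.000000, 0.510000) = -2.243900
  k2 = f(0.265000, -0.084634) = -1.170393
  k3 = f(0.265000, 0.199846) = -1.708059
  k4 = f(0.530000, -0.395271) = -0.633637
  y ← 0.510000 + (0.53/6)·(k1 + 2k2 + 2k3 + k4) = -0.252709
x=0.530000, y=-0.252709:
  k1 = f(0.530000, -0.252709) = -0.903080
  k2 = f(0.795000, -0.492025) = -0.501122
  k3 = f(0.795000, -0.385506) = -0.702443
  k4 = f(1.060000, -0.625004) = -0.300143
  y ← -0.252709 + (0.53/6)·(k1 + 2k2 + 2k3 + k4) = -0.571624
y(1.06) ≈ -0.5716

-0.5716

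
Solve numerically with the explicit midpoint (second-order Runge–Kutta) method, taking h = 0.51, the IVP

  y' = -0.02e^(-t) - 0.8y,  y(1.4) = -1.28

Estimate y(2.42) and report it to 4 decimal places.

-0.5854

Midpoint: k1 = f(t_n, y_n); k2 = f(t_n + h/2, y_n + (h/2)·k1); y_{n+1} = y_n + h·k2.
t=1.400000, y=-1.280000:
  k1 = f(1.400000, -1.280000) = 1.019068
  k2 = f(1.655000, -1.020138) = 0.812288
  y ← -1.280000 + 0.51·0.812288 = -0.865733
t=1.910000, y=-0.865733:
  k1 = f(1.910000, -0.865733) = 0.689625
  k2 = f(2.165000, -0.689879) = 0.549608
  y ← -0.865733 + 0.51·0.549608 = -0.585433
y(2.42) ≈ -0.5854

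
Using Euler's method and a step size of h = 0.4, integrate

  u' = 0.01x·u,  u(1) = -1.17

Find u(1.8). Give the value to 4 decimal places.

-1.1813

Euler: u_{n+1} = u_n + h·f(x_n, u_n).
x=1.000000, u=-1.170000: f=-0.011700 → u ← -1.170000 + 0.4·(-0.011700) = -1.174680
x=1.400000, u=-1.174680: f=-0.016446 → u ← -1.174680 + 0.4·(-0.016446) = -1.181258
u(1.8) ≈ -1.1813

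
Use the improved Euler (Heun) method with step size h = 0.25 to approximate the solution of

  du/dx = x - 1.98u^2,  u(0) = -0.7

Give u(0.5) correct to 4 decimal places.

Heun: k1 = f(x_n, u_n); k2 = f(x_n + h, u_n + h·k1); u_{n+1} = u_n + (h/2)·(k1 + k2).
x=0.000000, u=-0.700000:
  k1 = f(0.000000, -0.700000) = -0.970200
  k2 = f(0.250000, -0.942550) = -1.509033
  u ← -0.700000 + (0.25/2)·(-0.970200 + (-1.509033)) = -1.009904
x=0.250000, u=-1.009904:
  k1 = f(0.250000, -1.009904) = -1.769415
  k2 = f(0.500000, -1.452258) = -3.675924
  u ← -1.009904 + (0.25/2)·(-1.769415 + (-3.675924)) = -1.690571
u(0.5) ≈ -1.6906

-1.6906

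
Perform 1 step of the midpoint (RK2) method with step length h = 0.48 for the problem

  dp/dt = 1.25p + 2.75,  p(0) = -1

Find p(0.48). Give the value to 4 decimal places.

-0.0640

Midpoint: k1 = f(t_n, p_n); k2 = f(t_n + h/2, p_n + (h/2)·k1); p_{n+1} = p_n + h·k2.
t=0.000000, p=-1.000000:
  k1 = f(0.000000, -1.000000) = 1.500000
  k2 = f(0.240000, -0.640000) = 1.950000
  p ← -1.000000 + 0.48·1.950000 = -0.064000
p(0.48) ≈ -0.0640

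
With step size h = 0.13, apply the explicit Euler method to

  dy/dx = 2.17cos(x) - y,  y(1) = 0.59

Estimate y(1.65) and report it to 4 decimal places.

Euler: y_{n+1} = y_n + h·f(x_n, y_n).
x=1.000000, y=0.590000: f=0.582456 → y ← 0.590000 + 0.13·0.582456 = 0.665719
x=1.130000, y=0.665719: f=0.260133 → y ← 0.665719 + 0.13·0.260133 = 0.699537
x=1.260000, y=0.699537: f=-0.035914 → y ← 0.699537 + 0.13·(-0.035914) = 0.694868
x=1.390000, y=0.694868: f=-0.304674 → y ← 0.694868 + 0.13·(-0.304674) = 0.655260
x=1.520000, y=0.655260: f=-0.545080 → y ← 0.655260 + 0.13·(-0.545080) = 0.584400
y(1.65) ≈ 0.5844

0.5844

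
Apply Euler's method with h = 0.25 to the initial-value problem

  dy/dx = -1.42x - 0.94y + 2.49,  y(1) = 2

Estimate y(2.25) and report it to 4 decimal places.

0.6618

Euler: y_{n+1} = y_n + h·f(x_n, y_n).
x=1.000000, y=2.000000: f=-0.810000 → y ← 2.000000 + 0.25·(-0.810000) = 1.797500
x=1.250000, y=1.797500: f=-0.974650 → y ← 1.797500 + 0.25·(-0.974650) = 1.553838
x=1.500000, y=1.553838: f=-1.100607 → y ← 1.553838 + 0.25·(-1.100607) = 1.278686
x=1.750000, y=1.278686: f=-1.196965 → y ← 1.278686 + 0.25·(-1.196965) = 0.979445
x=2.000000, y=0.979445: f=-1.270678 → y ← 0.979445 + 0.25·(-1.270678) = 0.661775
y(2.25) ≈ 0.6618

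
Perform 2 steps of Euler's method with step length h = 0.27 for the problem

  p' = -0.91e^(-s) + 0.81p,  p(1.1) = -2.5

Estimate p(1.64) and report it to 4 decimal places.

Euler: p_{n+1} = p_n + h·f(s_n, p_n).
s=1.100000, p=-2.500000: f=-2.327913 → p ← -2.500000 + 0.27·(-2.327913) = -3.128536
s=1.370000, p=-3.128536: f=-2.765352 → p ← -3.128536 + 0.27·(-2.765352) = -3.875181
p(1.64) ≈ -3.8752

-3.8752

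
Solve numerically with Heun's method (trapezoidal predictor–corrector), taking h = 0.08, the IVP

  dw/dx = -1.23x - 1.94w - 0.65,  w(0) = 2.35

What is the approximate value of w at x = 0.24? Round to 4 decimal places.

1.3231

Heun: k1 = f(x_n, w_n); k2 = f(x_n + h, w_n + h·k1); w_{n+1} = w_n + (h/2)·(k1 + k2).
x=0.000000, w=2.350000:
  k1 = f(0.000000, 2.350000) = -5.209000
  k2 = f(0.080000, 1.933280) = -4.498963
  w ← 2.350000 + (0.08/2)·(-5.209000 + (-4.498963)) = 1.961681
x=0.080000, w=1.961681:
  k1 = f(0.080000, 1.961681) = -4.554062
  k2 = f(0.160000, 1.597357) = -3.945672
  w ← 1.961681 + (0.08/2)·(-4.554062 + (-3.945672)) = 1.621692
x=0.160000, w=1.621692:
  k1 = f(0.160000, 1.621692) = -3.992883
  k2 = f(0.240000, 1.302262) = -3.471587
  w ← 1.621692 + (0.08/2)·(-3.992883 + (-3.471587)) = 1.323113
w(0.24) ≈ 1.3231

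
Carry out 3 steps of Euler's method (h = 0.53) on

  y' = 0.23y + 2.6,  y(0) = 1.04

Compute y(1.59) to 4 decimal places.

6.1270

Euler: y_{n+1} = y_n + h·f(x_n, y_n).
x=0.000000, y=1.040000: f=2.839200 → y ← 1.040000 + 0.53·2.839200 = 2.544776
x=0.530000, y=2.544776: f=3.185298 → y ← 2.544776 + 0.53·3.185298 = 4.232984
x=1.060000, y=4.232984: f=3.573586 → y ← 4.232984 + 0.53·3.573586 = 6.126985
y(1.59) ≈ 6.1270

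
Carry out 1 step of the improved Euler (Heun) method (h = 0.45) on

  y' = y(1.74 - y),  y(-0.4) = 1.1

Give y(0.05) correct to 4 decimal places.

1.3614

Heun: k1 = f(s_n, y_n); k2 = f(s_n + h, y_n + h·k1); y_{n+1} = y_n + (h/2)·(k1 + k2).
s=-0.400000, y=1.100000:
  k1 = f(-0.400000, 1.100000) = 0.704000
  k2 = f(0.050000, 1.416800) = 0.457910
  y ← 1.100000 + (0.45/2)·(0.704000 + 0.457910) = 1.361430
y(0.05) ≈ 1.3614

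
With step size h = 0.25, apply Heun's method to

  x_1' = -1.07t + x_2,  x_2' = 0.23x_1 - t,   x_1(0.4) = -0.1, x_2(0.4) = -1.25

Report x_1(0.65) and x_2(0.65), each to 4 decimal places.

Heun on (x_1,x_2): k1 = f(t_n, state_n); k2 = f(t_n + h, state_n + h·k1); state_{n+1} = state_n + (h/2)·(k1 + k2).
0.400000: (-0.100000, -1.250000)
  k1 = (-1.678000, -0.423000)
  predictor → (-0.519500, -1.355750)
  k2 = (-2.051250, -0.769485)
  → (-0.566156, -1.399061)
(x_1(0.65), x_2(0.65)) ≈ (-0.5662, -1.3991)

-0.5662, -1.3991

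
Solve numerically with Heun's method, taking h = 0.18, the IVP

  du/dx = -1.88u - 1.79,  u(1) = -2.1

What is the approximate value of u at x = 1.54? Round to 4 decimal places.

Heun: k1 = f(x_n, u_n); k2 = f(x_n + h, u_n + h·k1); u_{n+1} = u_n + (h/2)·(k1 + k2).
x=1.000000, u=-2.100000:
  k1 = f(1.000000, -2.100000) = 2.158000
  k2 = f(1.180000, -1.711560) = 1.427733
  u ← -2.100000 + (0.18/2)·(2.158000 + 1.427733) = -1.777284
x=1.180000, u=-1.777284:
  k1 = f(1.180000, -1.777284) = 1.551294
  k2 = f(1.360000, -1.498051) = 1.026336
  u ← -1.777284 + (0.18/2)·(1.551294 + 1.026336) = -1.545297
x=1.360000, u=-1.545297:
  k1 = f(1.360000, -1.545297) = 1.115159
  k2 = f(1.540000, -1.344569) = 0.737789
  u ← -1.545297 + (0.18/2)·(1.115159 + 0.737789) = -1.378532
u(1.54) ≈ -1.3785

-1.3785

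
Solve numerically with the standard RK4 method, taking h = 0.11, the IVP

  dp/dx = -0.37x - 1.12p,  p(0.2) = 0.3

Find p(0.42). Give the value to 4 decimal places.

RK4: k1 = f(x_n, p_n); k2 = f(x_n + h/2, p_n + (h/2)·k1); k3 = f(x_n + h/2, p_n + (h/2)·k2); k4 = f(x_n + h, p_n + h·k3); p_{n+1} = p_n + (h/6)·(k1 + 2k2 + 2k3 + k4).
x=0.200000, p=0.300000:
  k1 = f(0.200000, 0.300000) = -0.410000
  k2 = f(0.255000, 0.277450) = -0.405094
  k3 = f(0.255000, 0.277720) = -0.405396
  k4 = f(0.310000, 0.255406) = -0.400755
  p ← 0.300000 + (0.11/6)·(k1 + 2k2 + 2k3 + k4) = 0.255418
x=0.310000, p=0.255418:
  k1 = f(0.310000, 0.255418) = -0.400768
  k2 = f(0.365000, 0.233376) = -0.396431
  k3 = f(0.365000, 0.233614) = -0.396698
  k4 = f(0.420000, 0.211781) = -0.392595
  p ← 0.255418 + (0.11/6)·(k1 + 2k2 + 2k3 + k4) = 0.211792
p(0.42) ≈ 0.2118

0.2118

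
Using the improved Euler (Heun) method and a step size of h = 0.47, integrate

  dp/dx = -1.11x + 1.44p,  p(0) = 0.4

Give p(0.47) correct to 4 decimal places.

Heun: k1 = f(x_n, p_n); k2 = f(x_n + h, p_n + h·k1); p_{n+1} = p_n + (h/2)·(k1 + k2).
x=0.000000, p=0.400000:
  k1 = f(0.000000, 0.400000) = 0.576000
  k2 = f(0.470000, 0.670720) = 0.444137
  p ← 0.400000 + (0.47/2)·(0.576000 + 0.444137) = 0.639732
p(0.47) ≈ 0.6397

0.6397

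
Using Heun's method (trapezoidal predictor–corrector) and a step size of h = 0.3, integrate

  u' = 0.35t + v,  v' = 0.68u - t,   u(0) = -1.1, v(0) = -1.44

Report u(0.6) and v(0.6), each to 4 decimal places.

Heun on (u,v): k1 = f(t_n, state_n); k2 = f(t_n + h, state_n + h·k1); state_{n+1} = state_n + (h/2)·(k1 + k2).
0.000000: (-1.100000, -1.440000)
  k1 = (-1.440000, -0.748000)
  predictor → (-1.532000, -1.664400)
  k2 = (-1.559400, -1.341760)
  → (-1.549910, -1.753464)
0.300000: (-1.549910, -1.753464)
  k1 = (-1.648464, -1.353939)
  predictor → (-2.044449, -2.159646)
  k2 = (-1.949646, -1.990225)
  → (-2.089626, -2.255089)
(u(0.6), v(0.6)) ≈ (-2.0896, -2.2551)

-2.0896, -2.2551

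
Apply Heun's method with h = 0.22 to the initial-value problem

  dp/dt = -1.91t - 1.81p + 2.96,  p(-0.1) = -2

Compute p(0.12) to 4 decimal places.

-0.8532

Heun: k1 = f(t_n, p_n); k2 = f(t_n + h, p_n + h·k1); p_{n+1} = p_n + (h/2)·(k1 + k2).
t=-0.100000, p=-2.000000:
  k1 = f(-0.100000, -2.000000) = 6.771000
  k2 = f(0.120000, -0.510380) = 3.654588
  p ← -2.000000 + (0.22/2)·(6.771000 + 3.654588) = -0.853185
p(0.12) ≈ -0.8532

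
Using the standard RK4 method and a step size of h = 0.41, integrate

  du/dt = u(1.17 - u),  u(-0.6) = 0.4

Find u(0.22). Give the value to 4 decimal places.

0.6734

RK4: k1 = f(t_n, u_n); k2 = f(t_n + h/2, u_n + (h/2)·k1); k3 = f(t_n + h/2, u_n + (h/2)·k2); k4 = f(t_n + h, u_n + h·k3); u_{n+1} = u_n + (h/6)·(k1 + 2k2 + 2k3 + k4).
t=-0.600000, u=0.400000:
  k1 = f(-0.600000, 0.400000) = 0.308000
  k2 = f(-0.395000, 0.463140) = 0.327375
  k3 = f(-0.395000, 0.467112) = 0.328327
  k4 = f(-0.190000, 0.534614) = 0.339686
  u ← 0.400000 + (0.41/6)·(k1 + 2k2 + 2k3 + k4) = 0.533871
t=-0.190000, u=0.533871:
  k1 = f(-0.190000, 0.533871) = 0.339611
  k2 = f(0.015000, 0.603491) = 0.341883
  k3 = f(0.015000, 0.603957) = 0.341866
  k4 = f(0.220000, 0.674036) = 0.334298
  u ← 0.533871 + (0.41/6)·(k1 + 2k2 + 2k3 + k4) = 0.673367
u(0.22) ≈ 0.6734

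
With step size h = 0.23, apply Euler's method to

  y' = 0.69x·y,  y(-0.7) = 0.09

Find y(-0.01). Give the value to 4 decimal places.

0.0712

Euler: y_{n+1} = y_n + h·f(x_n, y_n).
x=-0.700000, y=0.090000: f=-0.043470 → y ← 0.090000 + 0.23·(-0.043470) = 0.080002
x=-0.470000, y=0.080002: f=-0.025945 → y ← 0.080002 + 0.23·(-0.025945) = 0.074035
x=-0.240000, y=0.074035: f=-0.012260 → y ← 0.074035 + 0.23·(-0.012260) = 0.071215
y(-0.01) ≈ 0.0712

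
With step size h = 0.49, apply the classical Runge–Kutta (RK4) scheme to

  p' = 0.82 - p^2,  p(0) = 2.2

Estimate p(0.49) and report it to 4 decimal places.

1.2602

RK4: k1 = f(t_n, p_n); k2 = f(t_n + h/2, p_n + (h/2)·k1); k3 = f(t_n + h/2, p_n + (h/2)·k2); k4 = f(t_n + h, p_n + h·k3); p_{n+1} = p_n + (h/6)·(k1 + 2k2 + 2k3 + k4).
t=0.000000, p=2.200000:
  k1 = f(0.000000, 2.200000) = -4.020000
  k2 = f(0.245000, 1.215100) = -0.656468
  k3 = f(0.245000, 2.039165) = -3.338195
  k4 = f(0.490000, 0.564284) = 0.501583
  p ← 2.200000 + (0.49/6)·(k1 + 2k2 + 2k3 + k4) = 1.260201
p(0.49) ≈ 1.2602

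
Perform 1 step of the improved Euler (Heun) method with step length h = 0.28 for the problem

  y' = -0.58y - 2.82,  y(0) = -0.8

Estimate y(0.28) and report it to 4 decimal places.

-1.4061

Heun: k1 = f(x_n, y_n); k2 = f(x_n + h, y_n + h·k1); y_{n+1} = y_n + (h/2)·(k1 + k2).
x=0.000000, y=-0.800000:
  k1 = f(0.000000, -0.800000) = -2.356000
  k2 = f(0.280000, -1.459680) = -1.973386
  y ← -0.800000 + (0.28/2)·(-2.356000 + (-1.973386)) = -1.406114
y(0.28) ≈ -1.4061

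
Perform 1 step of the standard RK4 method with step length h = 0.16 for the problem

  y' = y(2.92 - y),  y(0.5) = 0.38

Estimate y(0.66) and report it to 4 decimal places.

RK4: k1 = f(x_n, y_n); k2 = f(x_n + h/2, y_n + (h/2)·k1); k3 = f(x_n + h/2, y_n + (h/2)·k2); k4 = f(x_n + h, y_n + h·k3); y_{n+1} = y_n + (h/6)·(k1 + 2k2 + 2k3 + k4).
x=0.500000, y=0.380000:
  k1 = f(0.500000, 0.380000) = 0.965200
  k2 = f(0.580000, 0.457216) = 1.126024
  k3 = f(0.580000, 0.470082) = 1.151662
  k4 = f(0.660000, 0.564266) = 1.329261
  y ← 0.380000 + (0.16/6)·(k1 + 2k2 + 2k3 + k4) = 0.562662
y(0.66) ≈ 0.5627

0.5627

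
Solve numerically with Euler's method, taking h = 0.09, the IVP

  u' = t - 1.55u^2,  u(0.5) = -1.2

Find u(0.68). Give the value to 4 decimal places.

-1.5592

Euler: u_{n+1} = u_n + h·f(t_n, u_n).
t=0.500000, u=-1.200000: f=-1.732000 → u ← -1.200000 + 0.09·(-1.732000) = -1.355880
t=0.590000, u=-1.355880: f=-2.259536 → u ← -1.355880 + 0.09·(-2.259536) = -1.559238
u(0.68) ≈ -1.5592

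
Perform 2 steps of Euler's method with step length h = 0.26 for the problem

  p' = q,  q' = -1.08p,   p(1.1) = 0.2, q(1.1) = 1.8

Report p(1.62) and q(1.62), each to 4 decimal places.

Euler on (p,q): p_{n+1} = p_n + h·p', q_{n+1} = q_n + h·q'.
1.100000: (0.200000, 1.800000); f=(1.800000, -0.216000) → (0.668000, 1.743840)
1.360000: (0.668000, 1.743840); f=(1.743840, -0.721440) → (1.121398, 1.556266)
(p(1.62), q(1.62)) ≈ (1.1214, 1.5563)

1.1214, 1.5563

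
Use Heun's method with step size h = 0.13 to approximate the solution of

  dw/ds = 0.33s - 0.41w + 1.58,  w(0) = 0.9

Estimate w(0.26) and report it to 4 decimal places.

Heun: k1 = f(s_n, w_n); k2 = f(s_n + h, w_n + h·k1); w_{n+1} = w_n + (h/2)·(k1 + k2).
s=0.000000, w=0.900000:
  k1 = f(0.000000, 0.900000) = 1.211000
  k2 = f(0.130000, 1.057430) = 1.189354
  w ← 0.900000 + (0.13/2)·(1.211000 + 1.189354) = 1.056023
s=0.130000, w=1.056023:
  k1 = f(0.130000, 1.056023) = 1.189931
  k2 = f(0.260000, 1.210714) = 1.169407
  w ← 1.056023 + (0.13/2)·(1.189931 + 1.169407) = 1.209380
w(0.26) ≈ 1.2094

1.2094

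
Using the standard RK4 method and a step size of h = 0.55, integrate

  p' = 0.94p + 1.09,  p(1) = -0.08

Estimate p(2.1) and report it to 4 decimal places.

1.8753

RK4: k1 = f(x_n, p_n); k2 = f(x_n + h/2, p_n + (h/2)·k1); k3 = f(x_n + h/2, p_n + (h/2)·k2); k4 = f(x_n + h, p_n + h·k3); p_{n+1} = p_n + (h/6)·(k1 + 2k2 + 2k3 + k4).
x=1.000000, p=-0.080000:
  k1 = f(1.000000, -0.080000) = 1.014800
  k2 = f(1.275000, 0.199070) = 1.277126
  k3 = f(1.275000, 0.271210) = 1.344937
  k4 = f(1.550000, 0.659715) = 1.710132
  p ← -0.080000 + (0.55/6)·(k1 + 2k2 + 2k3 + k4) = 0.650497
x=1.550000, p=0.650497:
  k1 = f(1.550000, 0.650497) = 1.701467
  k2 = f(1.825000, 1.118400) = 2.141296
  k3 = f(1.825000, 1.239354) = 2.254992
  k4 = f(2.100000, 1.890743) = 2.867298
  p ← 0.650497 + (0.55/6)·(k1 + 2k2 + 2k3 + k4) = 1.875287
p(2.1) ≈ 1.8753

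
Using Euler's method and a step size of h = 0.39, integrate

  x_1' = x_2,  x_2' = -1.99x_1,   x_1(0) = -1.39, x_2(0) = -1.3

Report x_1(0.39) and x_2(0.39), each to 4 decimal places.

-1.8970, -0.2212

Euler on (x_1,x_2): x_1_{n+1} = x_1_n + h·x_1', x_2_{n+1} = x_2_n + h·x_2'.
0.000000: (-1.390000, -1.300000); f=(-1.300000, 2.766100) → (-1.897000, -0.221221)
(x_1(0.39), x_2(0.39)) ≈ (-1.8970, -0.2212)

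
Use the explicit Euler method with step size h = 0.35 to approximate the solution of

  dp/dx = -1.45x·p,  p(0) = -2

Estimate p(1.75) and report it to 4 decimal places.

-0.1434

Euler: p_{n+1} = p_n + h·f(x_n, p_n).
x=0.000000, p=-2.000000: f=0.000000 → p ← -2.000000 + 0.35·0.000000 = -2.000000
x=0.350000, p=-2.000000: f=1.015000 → p ← -2.000000 + 0.35·1.015000 = -1.644750
x=0.700000, p=-1.644750: f=1.669421 → p ← -1.644750 + 0.35·1.669421 = -1.060453
x=1.050000, p=-1.060453: f=1.614539 → p ← -1.060453 + 0.35·1.614539 = -0.495364
x=1.400000, p=-0.495364: f=1.005589 → p ← -0.495364 + 0.35·1.005589 = -0.143408
p(1.75) ≈ -0.1434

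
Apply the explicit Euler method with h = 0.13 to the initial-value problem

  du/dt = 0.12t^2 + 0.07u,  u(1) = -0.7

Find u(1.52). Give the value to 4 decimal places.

Euler: u_{n+1} = u_n + h·f(t_n, u_n).
t=1.000000, u=-0.700000: f=0.071000 → u ← -0.700000 + 0.13·0.071000 = -0.690770
t=1.130000, u=-0.690770: f=0.104874 → u ← -0.690770 + 0.13·0.104874 = -0.677136
t=1.260000, u=-0.677136: f=0.143112 → u ← -0.677136 + 0.13·0.143112 = -0.658532
t=1.390000, u=-0.658532: f=0.185755 → u ← -0.658532 + 0.13·0.185755 = -0.634384
u(1.52) ≈ -0.6344

-0.6344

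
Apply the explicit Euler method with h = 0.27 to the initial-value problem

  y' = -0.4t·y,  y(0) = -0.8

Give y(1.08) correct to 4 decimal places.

-0.6674

Euler: y_{n+1} = y_n + h·f(t_n, y_n).
t=0.000000, y=-0.800000: f=0.000000 → y ← -0.800000 + 0.27·0.000000 = -0.800000
t=0.270000, y=-0.800000: f=0.086400 → y ← -0.800000 + 0.27·0.086400 = -0.776672
t=0.540000, y=-0.776672: f=0.167761 → y ← -0.776672 + 0.27·0.167761 = -0.731376
t=0.810000, y=-0.731376: f=0.236966 → y ← -0.731376 + 0.27·0.236966 = -0.667396
y(1.08) ≈ -0.6674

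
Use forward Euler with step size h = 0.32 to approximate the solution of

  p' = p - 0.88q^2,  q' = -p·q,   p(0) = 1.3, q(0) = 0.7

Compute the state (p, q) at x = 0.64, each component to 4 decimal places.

2.0359, 0.2024

Euler on (p,q): p_{n+1} = p_n + h·p', q_{n+1} = q_n + h·q'.
0.000000: (1.300000, 0.700000); f=(0.868800, -0.910000) → (1.578016, 0.408800)
0.320000: (1.578016, 0.408800); f=(1.430953, -0.645093) → (2.035921, 0.202370)
(p(0.64), q(0.64)) ≈ (2.0359, 0.2024)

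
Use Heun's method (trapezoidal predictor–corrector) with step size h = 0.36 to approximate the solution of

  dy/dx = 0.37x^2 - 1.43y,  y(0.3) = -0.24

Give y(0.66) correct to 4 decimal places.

-0.1163

Heun: k1 = f(x_n, y_n); k2 = f(x_n + h, y_n + h·k1); y_{n+1} = y_n + (h/2)·(k1 + k2).
x=0.300000, y=-0.240000:
  k1 = f(0.300000, -0.240000) = 0.376500
  k2 = f(0.660000, -0.104460) = 0.310550
  y ← -0.240000 + (0.36/2)·(0.376500 + 0.310550) = -0.116331
y(0.66) ≈ -0.1163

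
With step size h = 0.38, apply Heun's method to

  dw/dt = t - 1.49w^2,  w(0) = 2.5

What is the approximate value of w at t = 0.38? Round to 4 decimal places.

0.4974

Heun: k1 = f(t_n, w_n); k2 = f(t_n + h, w_n + h·k1); w_{n+1} = w_n + (h/2)·(k1 + k2).
t=0.000000, w=2.500000:
  k1 = f(0.000000, 2.500000) = -9.312500
  k2 = f(0.380000, -1.038750) = -1.227712
  w ← 2.500000 + (0.38/2)·(-9.312500 + (-1.227712)) = 0.497360
w(0.38) ≈ 0.4974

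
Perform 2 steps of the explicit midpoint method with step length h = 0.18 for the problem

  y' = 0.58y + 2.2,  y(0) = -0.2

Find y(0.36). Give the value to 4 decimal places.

Midpoint: k1 = f(x_n, y_n); k2 = f(x_n + h/2, y_n + (h/2)·k1); y_{n+1} = y_n + h·k2.
x=0.000000, y=-0.200000:
  k1 = f(0.000000, -0.200000) = 2.084000
  k2 = f(0.090000, -0.012440) = 2.192785
  y ← -0.200000 + 0.18·2.192785 = 0.194701
x=0.180000, y=0.194701:
  k1 = f(0.180000, 0.194701) = 2.312927
  k2 = f(0.270000, 0.402865) = 2.433662
  y ← 0.194701 + 0.18·2.433662 = 0.632760
y(0.36) ≈ 0.6328

0.6328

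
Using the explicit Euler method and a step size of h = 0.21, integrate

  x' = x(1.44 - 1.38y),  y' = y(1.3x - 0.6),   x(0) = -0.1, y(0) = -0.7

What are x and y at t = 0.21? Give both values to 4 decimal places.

-0.1505, -0.5927

Euler on (x,y): x_{n+1} = x_n + h·x', y_{n+1} = y_n + h·y'.
0.000000: (-0.100000, -0.700000); f=(-0.240600, 0.511000) → (-0.150526, -0.592690)
(x(0.21), y(0.21)) ≈ (-0.1505, -0.5927)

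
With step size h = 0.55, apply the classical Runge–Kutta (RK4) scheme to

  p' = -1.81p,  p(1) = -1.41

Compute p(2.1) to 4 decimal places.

-0.1999

RK4: k1 = f(x_n, p_n); k2 = f(x_n + h/2, p_n + (h/2)·k1); k3 = f(x_n + h/2, p_n + (h/2)·k2); k4 = f(x_n + h, p_n + h·k3); p_{n+1} = p_n + (h/6)·(k1 + 2k2 + 2k3 + k4).
x=1.000000, p=-1.410000:
  k1 = f(1.000000, -1.410000) = 2.552100
  k2 = f(1.275000, -0.708172) = 1.281792
  k3 = f(1.275000, -1.057507) = 1.914088
  k4 = f(1.550000, -0.357252) = 0.646625
  p ← -1.410000 + (0.55/6)·(k1 + 2k2 + 2k3 + k4) = -0.530872
x=1.550000, p=-0.530872:
  k1 = f(1.550000, -0.530872) = 0.960879
  k2 = f(1.825000, -0.266631) = 0.482601
  k3 = f(1.825000, -0.398157) = 0.720664
  k4 = f(2.100000, -0.134507) = 0.243458
  p ← -0.530872 + (0.55/6)·(k1 + 2k2 + 2k3 + k4) = -0.199876
p(2.1) ≈ -0.1999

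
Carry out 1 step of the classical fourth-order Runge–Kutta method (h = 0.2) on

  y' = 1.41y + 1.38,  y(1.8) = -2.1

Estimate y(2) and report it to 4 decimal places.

RK4: k1 = f(s_n, y_n); k2 = f(s_n + h/2, y_n + (h/2)·k1); k3 = f(s_n + h/2, y_n + (h/2)·k2); k4 = f(s_n + h, y_n + h·k3); y_{n+1} = y_n + (h/6)·(k1 + 2k2 + 2k3 + k4).
s=1.800000, y=-2.100000:
  k1 = f(1.800000, -2.100000) = -1.581000
  k2 = f(1.900000, -2.258100) = -1.803921
  k3 = f(1.900000, -2.280392) = -1.835353
  k4 = f(2.000000, -2.467071) = -2.098570
  y ← -2.100000 + (0.2/6)·(k1 + 2k2 + 2k3 + k4) = -2.465271
y(2) ≈ -2.4653

-2.4653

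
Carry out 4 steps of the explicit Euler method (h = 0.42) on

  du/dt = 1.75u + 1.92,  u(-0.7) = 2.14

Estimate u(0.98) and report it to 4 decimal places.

Euler: u_{n+1} = u_n + h·f(t_n, u_n).
t=-0.700000, u=2.140000: f=5.665000 → u ← 2.140000 + 0.42·5.665000 = 4.519300
t=-0.280000, u=4.519300: f=9.828775 → u ← 4.519300 + 0.42·9.828775 = 8.647385
t=0.140000, u=8.647385: f=17.052925 → u ← 8.647385 + 0.42·17.052925 = 15.809614
t=0.560000, u=15.809614: f=29.586824 → u ← 15.809614 + 0.42·29.586824 = 28.236080
u(0.98) ≈ 28.2361

28.2361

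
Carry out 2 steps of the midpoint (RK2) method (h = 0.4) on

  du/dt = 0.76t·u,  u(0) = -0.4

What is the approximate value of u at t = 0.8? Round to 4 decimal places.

Midpoint: k1 = f(t_n, u_n); k2 = f(t_n + h/2, u_n + (h/2)·k1); u_{n+1} = u_n + h·k2.
t=0.000000, u=-0.400000:
  k1 = f(0.000000, -0.400000) = 0.000000
  k2 = f(0.200000, -0.400000) = -0.060800
  u ← -0.400000 + 0.4·(-0.060800) = -0.424320
t=0.400000, u=-0.424320:
  k1 = f(0.400000, -0.424320) = -0.128993
  k2 = f(0.600000, -0.450119) = -0.205254
  u ← -0.424320 + 0.4·(-0.205254) = -0.506422
u(0.8) ≈ -0.5064

-0.5064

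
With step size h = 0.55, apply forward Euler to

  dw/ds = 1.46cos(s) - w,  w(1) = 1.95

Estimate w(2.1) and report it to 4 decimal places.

Euler: w_{n+1} = w_n + h·f(s_n, w_n).
s=1.000000, w=1.950000: f=-1.161159 → w ← 1.950000 + 0.55·(-1.161159) = 1.311363
s=1.550000, w=1.311363: f=-1.281002 → w ← 1.311363 + 0.55·(-1.281002) = 0.606811
w(2.1) ≈ 0.6068

0.6068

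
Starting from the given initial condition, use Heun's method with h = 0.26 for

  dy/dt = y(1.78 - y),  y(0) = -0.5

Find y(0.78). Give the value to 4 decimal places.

-5.5144

Heun: k1 = f(t_n, y_n); k2 = f(t_n + h, y_n + h·k1); y_{n+1} = y_n + (h/2)·(k1 + k2).
t=0.000000, y=-0.500000:
  k1 = f(0.000000, -0.500000) = -1.140000
  k2 = f(0.260000, -0.796400) = -2.051845
  y ← -0.500000 + (0.26/2)·(-1.140000 + (-2.051845)) = -0.914940
t=0.260000, y=-0.914940:
  k1 = f(0.260000, -0.914940) = -2.465708
  k2 = f(0.520000, -1.556024) = -5.190933
  y ← -0.914940 + (0.26/2)·(-2.465708 + (-5.190933)) = -1.910303
t=0.520000, y=-1.910303:
  k1 = f(0.520000, -1.910303) = -7.049598
  k2 = f(0.780000, -3.743199) = -20.674429
  y ← -1.910303 + (0.26/2)·(-7.049598 + (-20.674429)) = -5.514427
y(0.78) ≈ -5.5144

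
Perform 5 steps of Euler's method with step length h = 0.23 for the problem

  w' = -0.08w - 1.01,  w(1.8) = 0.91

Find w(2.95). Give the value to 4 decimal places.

-0.2902

Euler: w_{n+1} = w_n + h·f(x_n, w_n).
x=1.800000, w=0.910000: f=-1.082800 → w ← 0.910000 + 0.23·(-1.082800) = 0.660956
x=2.030000, w=0.660956: f=-1.062876 → w ← 0.660956 + 0.23·(-1.062876) = 0.416494
x=2.260000, w=0.416494: f=-1.043320 → w ← 0.416494 + 0.23·(-1.043320) = 0.176531
x=2.490000, w=0.176531: f=-1.024122 → w ← 0.176531 + 0.23·(-1.024122) = -0.059017
x=2.720000, w=-0.059017: f=-1.005279 → w ← -0.059017 + 0.23·(-1.005279) = -0.290231
w(2.95) ≈ -0.2902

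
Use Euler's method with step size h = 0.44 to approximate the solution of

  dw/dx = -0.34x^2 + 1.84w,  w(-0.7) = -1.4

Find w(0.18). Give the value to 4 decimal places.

-4.7273

Euler: w_{n+1} = w_n + h·f(x_n, w_n).
x=-0.700000, w=-1.400000: f=-2.742600 → w ← -1.400000 + 0.44·(-2.742600) = -2.606744
x=-0.260000, w=-2.606744: f=-4.819393 → w ← -2.606744 + 0.44·(-4.819393) = -4.727277
w(0.18) ≈ -4.7273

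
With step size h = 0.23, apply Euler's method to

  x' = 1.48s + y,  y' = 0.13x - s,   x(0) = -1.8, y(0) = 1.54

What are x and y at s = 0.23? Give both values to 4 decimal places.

-1.4458, 1.4862

Euler on (x,y): x_{n+1} = x_n + h·x', y_{n+1} = y_n + h·y'.
0.000000: (-1.800000, 1.540000); f=(1.540000, -0.234000) → (-1.445800, 1.486180)
(x(0.23), y(0.23)) ≈ (-1.4458, 1.4862)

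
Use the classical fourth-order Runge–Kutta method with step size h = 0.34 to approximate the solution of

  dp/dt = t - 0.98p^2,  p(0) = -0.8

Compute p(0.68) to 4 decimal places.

RK4: k1 = f(t_n, p_n); k2 = f(t_n + h/2, p_n + (h/2)·k1); k3 = f(t_n + h/2, p_n + (h/2)·k2); k4 = f(t_n + h, p_n + h·k3); p_{n+1} = p_n + (h/6)·(k1 + 2k2 + 2k3 + k4).
t=0.000000, p=-0.800000:
  k1 = f(0.000000, -0.800000) = -0.627200
  k2 = f(0.170000, -0.906624) = -0.635528
  k3 = f(0.170000, -0.908040) = -0.638045
  k4 = f(0.340000, -1.016935) = -0.673475
  p ← -0.800000 + (0.34/6)·(k1 + 2k2 + 2k3 + k4) = -1.018043
t=0.340000, p=-1.018043:
  k1 = f(0.340000, -1.018043) = -0.675684
  k2 = f(0.510000, -1.132909) = -0.747814
  k3 = f(0.510000, -1.145172) = -0.775190
  k4 = f(0.680000, -1.281608) = -0.929668
  p ← -1.018043 + (0.34/6)·(k1 + 2k2 + 2k3 + k4) = -1.281620
p(0.68) ≈ -1.2816

-1.2816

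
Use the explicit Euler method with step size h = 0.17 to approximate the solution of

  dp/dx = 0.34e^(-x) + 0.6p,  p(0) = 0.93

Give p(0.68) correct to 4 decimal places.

Euler: p_{n+1} = p_n + h·f(x_n, p_n).
x=0.000000, p=0.930000: f=0.898000 → p ← 0.930000 + 0.17·0.898000 = 1.082660
x=0.170000, p=1.082660: f=0.936442 → p ← 1.082660 + 0.17·0.936442 = 1.241855
x=0.340000, p=1.241855: f=0.987115 → p ← 1.241855 + 0.17·0.987115 = 1.409665
x=0.510000, p=1.409665: f=1.049967 → p ← 1.409665 + 0.17·1.049967 = 1.588159
p(0.68) ≈ 1.5882

1.5882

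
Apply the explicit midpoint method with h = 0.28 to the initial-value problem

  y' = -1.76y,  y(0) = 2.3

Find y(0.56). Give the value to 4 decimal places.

0.9089

Midpoint: k1 = f(x_n, y_n); k2 = f(x_n + h/2, y_n + (h/2)·k1); y_{n+1} = y_n + h·k2.
x=0.000000, y=2.300000:
  k1 = f(0.000000, 2.300000) = -4.048000
  k2 = f(0.140000, 1.733280) = -3.050573
  y ← 2.300000 + 0.28·(-3.050573) = 1.445840
x=0.280000, y=1.445840:
  k1 = f(0.280000, 1.445840) = -2.544678
  k2 = f(0.420000, 1.089585) = -1.917669
  y ← 1.445840 + 0.28·(-1.917669) = 0.908892
y(0.56) ≈ 0.9089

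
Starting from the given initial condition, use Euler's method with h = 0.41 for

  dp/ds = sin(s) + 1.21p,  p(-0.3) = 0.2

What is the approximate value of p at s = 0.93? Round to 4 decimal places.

Euler: p_{n+1} = p_n + h·f(s_n, p_n).
s=-0.300000, p=0.200000: f=-0.053520 → p ← 0.200000 + 0.41·(-0.053520) = 0.178057
s=0.110000, p=0.178057: f=0.325227 → p ← 0.178057 + 0.41·0.325227 = 0.311400
s=0.520000, p=0.311400: f=0.873674 → p ← 0.311400 + 0.41·0.873674 = 0.669606
p(0.93) ≈ 0.6696

0.6696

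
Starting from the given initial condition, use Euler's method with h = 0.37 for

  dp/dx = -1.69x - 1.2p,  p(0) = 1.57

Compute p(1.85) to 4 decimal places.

-1.4107

Euler: p_{n+1} = p_n + h·f(x_n, p_n).
x=0.000000, p=1.570000: f=-1.884000 → p ← 1.570000 + 0.37·(-1.884000) = 0.872920
x=0.370000, p=0.872920: f=-1.672804 → p ← 0.872920 + 0.37·(-1.672804) = 0.253983
x=0.740000, p=0.253983: f=-1.555379 → p ← 0.253983 + 0.37·(-1.555379) = -0.321508
x=1.110000, p=-0.321508: f=-1.490091 → p ← -0.321508 + 0.37·(-1.490091) = -0.872841
x=1.480000, p=-0.872841: f=-1.453790 → p ← -0.872841 + 0.37·(-1.453790) = -1.410744
p(1.85) ≈ -1.4107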